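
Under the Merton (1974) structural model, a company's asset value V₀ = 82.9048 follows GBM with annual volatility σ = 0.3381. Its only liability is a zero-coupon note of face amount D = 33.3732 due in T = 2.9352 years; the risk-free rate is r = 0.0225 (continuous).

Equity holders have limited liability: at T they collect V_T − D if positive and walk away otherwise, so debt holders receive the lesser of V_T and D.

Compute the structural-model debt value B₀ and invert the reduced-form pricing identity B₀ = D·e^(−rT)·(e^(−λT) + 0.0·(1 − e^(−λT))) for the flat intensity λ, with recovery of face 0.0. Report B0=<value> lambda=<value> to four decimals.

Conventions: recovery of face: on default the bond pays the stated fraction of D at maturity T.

Apply the equity-as-call identities (strike 33.3732, horizon 2.9352 years):
d₁ = [ln(V₀/D) + (r + σ²/2)T] / (σ√T)
   = [ln(82.9048/33.3732) + (0.0225 + 0.5·0.3381²)·2.9352] / (0.3381·√2.9352)
   = [0.909940 + 0.233806] / 0.579247 = 1.974537
d₂ = d₁ − σ√T = 1.974537 − 0.579247 = 1.395290
N(d₁) = 0.975840,  N(d₂) = 0.918536,  e^(−rT) = 0.936092
E₀ = V₀·N(d₁) − D·e^(−rT)·N(d₂)
   = 82.9048·0.975840 − 33.3732·0.936092·0.918536 = 52.206393
B₀ = V₀ − E₀ = 82.9048 − 52.206393 = 30.698407
e^(−λT) = (B₀·e^(rT)/D − 0)/(1 − 0) = (30.6984·1.068272/33.3732 − 0)/1 = 0.98265160
λ = −ln(0.98265160)/2.9352 = 0.005962

B0=30.6984 lambda=0.0060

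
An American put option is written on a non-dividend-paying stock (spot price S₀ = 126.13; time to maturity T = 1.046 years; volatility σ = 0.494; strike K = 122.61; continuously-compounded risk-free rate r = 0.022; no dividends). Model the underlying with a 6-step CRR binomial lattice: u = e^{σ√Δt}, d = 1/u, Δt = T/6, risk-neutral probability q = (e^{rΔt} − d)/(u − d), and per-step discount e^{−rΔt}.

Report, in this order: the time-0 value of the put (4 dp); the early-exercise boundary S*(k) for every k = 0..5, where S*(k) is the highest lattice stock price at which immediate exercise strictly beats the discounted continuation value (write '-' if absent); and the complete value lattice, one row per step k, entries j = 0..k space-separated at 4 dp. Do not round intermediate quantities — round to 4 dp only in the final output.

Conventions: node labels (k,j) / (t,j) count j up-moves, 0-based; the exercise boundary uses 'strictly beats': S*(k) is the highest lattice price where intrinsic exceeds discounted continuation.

price = 21.2068
boundary = - - - 67.9336 55.2721 67.9336
tree:
21.2068
30.2124 10.7218
41.5489 17.0429 3.3274
54.6764 26.3541 6.1612 0.0000
67.3379 39.1635 11.4083 0.0000 0.0000
77.6394 54.6764 21.1242 0.0000 0.0000 0.0000
86.0210 67.3379 39.1146 0.0000 0.0000 0.0000 0.0000

params: Δt=0.17433 u=1.22907 d=0.81362 q=0.45787 e^(-rΔt)=0.99617
t_6 payoffs: 86.0210 67.3379 39.1146 0.0000 0.0000 0.0000 0.0000
t_5: node(5,0) S=44.9706 payoff=77.6394 vs cont=77.1701 → 77.6394 [stop]  node(5,1) S=67.9336 payoff=54.6764 vs cont=54.2071 → 54.6764 [stop]  node(5,2) S=102.6220 payoff=19.9880 vs cont=21.1242 → 21.1242 [wait]  node(5,3) S=155.0231 payoff=0.0000 vs cont=0.0000 → 0.0000 [wait]  node(5,4) S=234.1814 payoff=0.0000 vs cont=0.0000 → 0.0000 [wait]  node(5,5) S=353.7598 payoff=0.0000 vs cont=0.0000 → 0.0000 [wait]  ⇒ S*(5)=67.9336
t_4: node(4,0) S=55.2721 payoff=67.3379 vs cont=66.8685 → 67.3379 [stop]  node(4,1) S=83.4954 payoff=39.1146 vs cont=39.1635 → 39.1635 [wait]  node(4,2) S=126.1300 payoff=0.0000 vs cont=11.4083 → 11.4083 [wait]  node(4,3) S=190.5349 payoff=0.0000 vs cont=0.0000 → 0.0000 [wait]  node(4,4) S=287.8263 payoff=0.0000 vs cont=0.0000 → 0.0000 [wait]  ⇒ S*(4)=55.2721
t_3: node(3,0) S=67.9336 payoff=54.6764 vs cont=54.2294 → 54.6764 [stop]  node(3,1) S=102.6220 payoff=19.9880 vs cont=26.3541 → 26.3541 [wait]  node(3,2) S=155.0231 payoff=0.0000 vs cont=6.1612 → 6.1612 [wait]  node(3,3) S=234.1814 payoff=0.0000 vs cont=0.0000 → 0.0000 [wait]  ⇒ S*(3)=67.9336
t_2: node(2,0) S=83.4954 payoff=39.1146 vs cont=41.5489 → 41.5489 [wait]  node(2,1) S=126.1300 payoff=0.0000 vs cont=17.0429 → 17.0429 [wait]  node(2,2) S=190.5349 payoff=0.0000 vs cont=3.3274 → 3.3274 [wait]  ⇒ S*(2)=-
t_1: node(1,0) S=102.6220 payoff=19.9880 vs cont=30.2124 → 30.2124 [wait]  node(1,1) S=155.0231 payoff=0.0000 vs cont=10.7218 → 10.7218 [wait]  ⇒ S*(1)=-
t_0: node(0,0) S=126.1300 payoff=0.0000 vs cont=21.2068 → 21.2068 [wait]  ⇒ S*(0)=-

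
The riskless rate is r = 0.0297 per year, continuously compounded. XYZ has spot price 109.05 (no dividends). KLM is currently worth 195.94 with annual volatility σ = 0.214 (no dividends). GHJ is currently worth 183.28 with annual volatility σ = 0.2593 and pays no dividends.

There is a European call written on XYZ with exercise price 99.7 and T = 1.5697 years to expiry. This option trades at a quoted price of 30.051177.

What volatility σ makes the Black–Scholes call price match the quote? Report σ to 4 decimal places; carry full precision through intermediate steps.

At σ = 0.4458 the Black–Scholes value reproduces the quote:
σ√T = 0.4458·√1.5697 = 0.558532
d₁ = (ln(S/K) + (r+σ²/2)T) / (σ√T) = (ln(109.05/99.7) + (0.0297+0.4458²/2)·1.5697) / 0.558532 = (0.089641 + 0.202599) / 0.558532 = 0.523229
d₂ = d₁ − σ√T = 0.523229 − 0.558532 = -0.035304
e^{−rT} = 0.954450
N(d₁) = 0.699592,  N(d₂) = 0.485919
V = S·N(d₁) − K·e^{−rT}·N(d₂) = 76.290552 − 46.239375 = 30.051177 (the quoted price), and the Black–Scholes price is strictly increasing in σ, so σ is unique

sigma = 0.4458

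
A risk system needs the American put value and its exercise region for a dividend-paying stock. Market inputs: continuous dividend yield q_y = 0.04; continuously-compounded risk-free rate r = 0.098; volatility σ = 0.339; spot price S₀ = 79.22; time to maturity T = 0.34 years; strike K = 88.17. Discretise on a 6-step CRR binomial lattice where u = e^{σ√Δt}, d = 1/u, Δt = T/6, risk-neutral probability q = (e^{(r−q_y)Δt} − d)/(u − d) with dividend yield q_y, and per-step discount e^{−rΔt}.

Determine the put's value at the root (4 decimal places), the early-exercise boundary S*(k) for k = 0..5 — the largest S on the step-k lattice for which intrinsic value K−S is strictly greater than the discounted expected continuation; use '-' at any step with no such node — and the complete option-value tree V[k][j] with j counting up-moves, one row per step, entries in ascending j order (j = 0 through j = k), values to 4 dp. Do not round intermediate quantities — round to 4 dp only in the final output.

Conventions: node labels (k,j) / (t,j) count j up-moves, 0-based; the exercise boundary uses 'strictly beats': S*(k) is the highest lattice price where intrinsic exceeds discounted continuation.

Δt=0.05667, u=1.08404, d=0.92247, q=0.50021, disc=e^(-rΔt)=0.99446
k=6 terminal: V=max(K-S,0) → 39.3549 30.8049 20.7574 8.9500 0.0000 0.0000 0.0000
k=5: j=0 S=52.9177 intr=35.2523 cont=34.8838 V=35.2523[EX]; j=1 S=62.1863 intr=25.9837 cont=25.6362 V=25.9837[EX]; j=2 S=73.0782 intr=15.0918 cont=14.7689 V=15.0918[EX]; j=3 S=85.8779 intr=2.2921 cont=4.4483 V=4.4483[hold]; j=4 S=100.9195 intr=0.0000 cont=0.0000 V=0.0000[hold]; j=5 S=118.5956 intr=0.0000 cont=0.0000 V=0.0000[hold]  S*(5)=73.0782
k=4: j=0 S=57.3651 intr=30.8049 cont=30.4465 V=30.8049[EX]; j=1 S=67.4126 intr=20.7574 cont=20.4217 V=20.7574[EX]; j=2 S=79.2200 intr=8.9500 cont=9.7137 V=9.7137[hold]; j=3 S=93.0954 intr=0.0000 cont=2.2109 V=2.2109[hold]; j=4 S=109.4011 intr=0.0000 cont=0.0000 V=0.0000[hold]  S*(4)=67.4126
k=3: j=0 S=62.1863 intr=25.9837 cont=25.6362 V=25.9837[EX]; j=1 S=73.0782 intr=15.0918 cont=15.1488 V=15.1488[hold]; j=2 S=85.8779 intr=2.2921 cont=5.9277 V=5.9277[hold]; j=3 S=100.9195 intr=0.0000 cont=1.0989 V=1.0989[hold]  S*(3)=62.1863
k=2: j=0 S=67.4126 intr=20.7574 cont=20.4501 V=20.7574[EX]; j=1 S=79.2200 intr=8.9500 cont=10.4780 V=10.4780[hold]; j=2 S=93.0954 intr=0.0000 cont=3.4928 V=3.4928[hold]  S*(2)=67.4126
k=1: j=0 S=73.0782 intr=15.0918 cont=15.5290 V=15.5290[hold]; j=1 S=85.8779 intr=2.2921 cont=6.9452 V=6.9452[hold]  S*(1)=-
k=0: j=0 S=79.2200 intr=8.9500 cont=11.1731 V=11.1731[hold]  S*(0)=-

price = 11.1731
boundary = - - 67.4126 62.1863 67.4126 73.0782
tree:
11.1731
15.5290 6.9452
20.7574 10.4780 3.4928
25.9837 15.1488 5.9277 1.0989
30.8049 20.7574 9.7137 2.2109 0.0000
35.2523 25.9837 15.0918 4.4483 0.0000 0.0000
39.3549 30.8049 20.7574 8.9500 0.0000 0.0000 0.0000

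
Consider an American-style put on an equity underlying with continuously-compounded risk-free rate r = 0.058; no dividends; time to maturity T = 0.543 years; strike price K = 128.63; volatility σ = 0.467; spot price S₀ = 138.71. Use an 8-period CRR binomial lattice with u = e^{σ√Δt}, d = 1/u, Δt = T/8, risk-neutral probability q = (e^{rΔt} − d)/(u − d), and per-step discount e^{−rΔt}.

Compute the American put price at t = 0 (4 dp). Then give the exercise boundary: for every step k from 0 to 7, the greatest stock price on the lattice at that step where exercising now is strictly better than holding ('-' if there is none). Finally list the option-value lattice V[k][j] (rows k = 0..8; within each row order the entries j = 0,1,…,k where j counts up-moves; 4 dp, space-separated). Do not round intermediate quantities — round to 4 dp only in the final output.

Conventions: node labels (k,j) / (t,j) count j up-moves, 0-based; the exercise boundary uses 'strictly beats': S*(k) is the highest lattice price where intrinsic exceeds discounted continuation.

price = 12.3795
boundary = - - - - 85.2611 75.4939 85.2611 96.2920
tree:
12.3795
17.7950 6.7477
24.8274 10.4957 2.8353
33.4636 15.8875 4.8736 0.7008
43.3689 23.2506 8.2228 1.3682 0.0000
53.1361 32.6118 13.5306 2.6712 0.0000 0.0000
61.7844 43.3689 21.4902 5.2153 0.0000 0.0000 0.0000
69.4420 53.1361 32.3380 10.1823 0.0000 0.0000 0.0000 0.0000
76.2224 61.7844 43.3689 19.8800 0.0000 0.0000 0.0000 0.0000 0.0000

Δt=0.06788  u=1.12938  d=0.88544  q=0.48579  discount=0.99607
step 8 (expiry): payoffs max(K−S,0) = 76.2224 61.7844 43.3689 19.8800 0.0000 0.0000 0.0000 0.0000 0.0000
step 7: (k=7,j=0): S=59.1880, K−S=69.4420, hold=68.9366 ⇒ V=69.4420 exercise | (k=7,j=1): S=75.4939, K−S=53.1361, hold=52.6307 ⇒ V=53.1361 exercise | (k=7,j=2): S=96.2920, K−S=32.3380, hold=31.8326 ⇒ V=32.3380 exercise | (k=7,j=3): S=122.8199, K−S=5.8101, hold=10.1823 ⇒ V=10.1823 continue | (k=7,j=4): S=156.6560, K−S=0.0000, hold=0.0000 ⇒ V=0.0000 continue | (k=7,j=5): S=199.8137, K−S=0.0000, hold=0.0000 ⇒ V=0.0000 continue | (k=7,j=6): S=254.8612, K−S=0.0000, hold=0.0000 ⇒ V=0.0000 continue | (k=7,j=7): S=325.0739, K−S=0.0000, hold=0.0000 ⇒ V=0.0000 continue  boundary S*=96.2920
step 6: (k=6,j=0): S=66.8456, K−S=61.7844, hold=61.2790 ⇒ V=61.7844 exercise | (k=6,j=1): S=85.2611, K−S=43.3689, hold=42.8635 ⇒ V=43.3689 exercise | (k=6,j=2): S=108.7500, K−S=19.8800, hold=21.4902 ⇒ V=21.4902 continue | (k=6,j=3): S=138.7100, K−S=0.0000, hold=5.2153 ⇒ V=5.2153 continue | (k=6,j=4): S=176.9238, K−S=0.0000, hold=0.0000 ⇒ V=0.0000 continue | (k=6,j=5): S=225.6652, K−S=0.0000, hold=0.0000 ⇒ V=0.0000 continue | (k=6,j=6): S=287.8345, K−S=0.0000, hold=0.0000 ⇒ V=0.0000 continue  boundary S*=85.2611
step 5: (k=5,j=0): S=75.4939, K−S=53.1361, hold=52.6307 ⇒ V=53.1361 exercise | (k=5,j=1): S=96.2920, K−S=32.3380, hold=32.6118 ⇒ V=32.6118 continue | (k=5,j=2): S=122.8199, K−S=5.8101, hold=13.5306 ⇒ V=13.5306 continue | (k=5,j=3): S=156.6560, K−S=0.0000, hold=2.6712 ⇒ V=2.6712 continue | (k=5,j=4): S=199.8137, K−S=0.0000, hold=0.0000 ⇒ V=0.0000 continue | (k=5,j=5): S=254.8612, K−S=0.0000, hold=0.0000 ⇒ V=0.0000 continue  boundary S*=75.4939
step 4: (k=4,j=0): S=85.2611, K−S=43.3689, hold=42.9960 ⇒ V=43.3689 exercise | (k=4,j=1): S=108.7500, K−S=19.8800, hold=23.2506 ⇒ V=23.2506 continue | (k=4,j=2): S=138.7100, K−S=0.0000, hold=8.2228 ⇒ V=8.2228 continue | (k=4,j=3): S=176.9238, K−S=0.0000, hold=1.3682 ⇒ V=1.3682 continue | (k=4,j=4): S=225.6652, K−S=0.0000, hold=0.0000 ⇒ V=0.0000 continue  boundary S*=85.2611
step 3: (k=3,j=0): S=96.2920, K−S=32.3380, hold=33.4636 ⇒ V=33.4636 continue | (k=3,j=1): S=122.8199, K−S=5.8101, hold=15.8875 ⇒ V=15.8875 continue | (k=3,j=2): S=156.6560, K−S=0.0000, hold=4.8736 ⇒ V=4.8736 continue | (k=3,j=3): S=199.8137, K−S=0.0000, hold=0.7008 ⇒ V=0.7008 continue  boundary S*=-
step 2: (k=2,j=0): S=108.7500, K−S=19.8800, hold=24.8274 ⇒ V=24.8274 continue | (k=2,j=1): S=138.7100, K−S=0.0000, hold=10.4957 ⇒ V=10.4957 continue | (k=2,j=2): S=176.9238, K−S=0.0000, hold=2.8353 ⇒ V=2.8353 continue  boundary S*=-
step 1: (k=1,j=0): S=122.8199, K−S=5.8101, hold=17.7950 ⇒ V=17.7950 continue | (k=1,j=1): S=156.6560, K−S=0.0000, hold=6.7477 ⇒ V=6.7477 continue  boundary S*=-
step 0: (k=0,j=0): S=138.7100, K−S=0.0000, hold=12.3795 ⇒ V=12.3795 continue  boundary S*=-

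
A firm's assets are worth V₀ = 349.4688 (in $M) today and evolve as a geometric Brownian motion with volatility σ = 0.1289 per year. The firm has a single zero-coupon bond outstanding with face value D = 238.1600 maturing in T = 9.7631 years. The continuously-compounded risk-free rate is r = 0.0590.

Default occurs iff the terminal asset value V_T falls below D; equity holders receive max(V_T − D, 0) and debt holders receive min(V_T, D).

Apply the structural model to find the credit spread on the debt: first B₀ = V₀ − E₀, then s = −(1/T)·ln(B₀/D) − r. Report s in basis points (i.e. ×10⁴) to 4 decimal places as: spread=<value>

spread=1.8824

Equity is a call on the firm's assets struck at D = 238.1600:
d₁ = [ln(V₀/D) + (r + σ²/2)T] / (σ√T)
   = [ln(349.4688/238.1600) + (0.0590 + 0.5·0.1289²)·9.7631] / (0.1289·√9.7631)
   = [0.383472 + 0.657131] / 0.402760 = 2.583676
d₂ = d₁ − σ√T = 2.583676 − 0.402760 = 2.180916
N(d₁) = 0.995112,  N(d₂) = 0.985405,  e^(−rT) = 0.562130
E₀ = V₀·N(d₁) − D·e^(−rT)·N(d₂)
   = 349.4688·0.995112 − 238.1600·0.562130·0.985405 = 215.837839
B₀ = V₀ − E₀ = 349.4688 − 215.837839 = 133.630961
spread = −(1/T)·ln(B₀/D) − r = −(1/9.7631)·ln(133.630961/238.1600) − 0.0590 = 0.00018824
in basis points: 0.00018824 × 10⁴ = 1.8824 bp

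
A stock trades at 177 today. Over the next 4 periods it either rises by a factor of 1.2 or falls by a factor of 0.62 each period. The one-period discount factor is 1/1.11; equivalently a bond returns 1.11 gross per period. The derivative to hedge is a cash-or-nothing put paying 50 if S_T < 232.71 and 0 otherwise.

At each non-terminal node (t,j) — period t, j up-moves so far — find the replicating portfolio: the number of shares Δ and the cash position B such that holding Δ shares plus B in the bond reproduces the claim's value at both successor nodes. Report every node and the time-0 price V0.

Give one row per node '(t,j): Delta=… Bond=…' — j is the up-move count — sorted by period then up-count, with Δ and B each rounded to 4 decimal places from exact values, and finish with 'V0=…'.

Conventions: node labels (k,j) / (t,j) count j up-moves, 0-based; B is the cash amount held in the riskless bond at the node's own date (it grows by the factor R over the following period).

Arbitrage-free pricing uses the up-move probability p* = (R−d)/(u−d) = 0.8448, discounting each step at R = 1.11.
Expiry values: V(4,0)=50.0000, V(4,1)=50.0000, V(4,2)=50.0000, V(4,3)=50.0000, V(4,4)=0.0000
(3,0): S=42.1841. Δ = (V_up−V_dn)/(S_up−S_dn) = (50.0000−50.0000)/(50.6209−26.1541) = 0.0000. V = [p*·50.0000 + (1−p*)·50.0000]/1.11 = 45.0450. B = V − Δ·S = 45.0450.
(3,1): S=81.6466. Δ = (V_up−V_dn)/(S_up−S_dn) = (50.0000−50.0000)/(97.9759−50.6209) = 0.0000. V = [p*·50.0000 + (1−p*)·50.0000]/1.11 = 45.0450. B = V − Δ·S = 45.0450.
(3,2): S=158.0256. Δ = (V_up−V_dn)/(S_up−S_dn) = (50.0000−50.0000)/(189.6307−97.9759) = 0.0000. V = [p*·50.0000 + (1−p*)·50.0000]/1.11 = 45.0450. B = V − Δ·S = 45.0450.
(3,3): S=305.8560. Δ = (V_up−V_dn)/(S_up−S_dn) = (0.0000−50.0000)/(367.0272−189.6307) = -0.2819. V = [p*·0.0000 + (1−p*)·50.0000]/1.11 = 6.9897. B = V − Δ·S = 93.1966.
(2,0): S=68.0388. Δ = (V_up−V_dn)/(S_up−S_dn) = (45.0450−45.0450)/(81.6466−42.1841) = 0.0000. V = [p*·45.0450 + (1−p*)·45.0450]/1.11 = 40.5811. B = V − Δ·S = 40.5811.
(2,1): S=131.6880. Δ = (V_up−V_dn)/(S_up−S_dn) = (45.0450−45.0450)/(158.0256−81.6466) = 0.0000. V = [p*·45.0450 + (1−p*)·45.0450]/1.11 = 40.5811. B = V − Δ·S = 40.5811.
(2,2): S=254.8800. Δ = (V_up−V_dn)/(S_up−S_dn) = (6.9897−45.0450)/(305.8560−158.0256) = -0.2574. V = [p*·6.9897 + (1−p*)·45.0450]/1.11 = 11.6170. B = V − Δ·S = 77.2296.
(1,0): S=109.7400. Δ = (V_up−V_dn)/(S_up−S_dn) = (40.5811−40.5811)/(131.6880−68.0388) = 0.0000. V = [p*·40.5811 + (1−p*)·40.5811]/1.11 = 36.5596. B = V − Δ·S = 36.5596.
(1,1): S=212.4000. Δ = (V_up−V_dn)/(S_up−S_dn) = (11.6170−40.5811)/(254.8800−131.6880) = -0.2351. V = [p*·11.6170 + (1−p*)·40.5811]/1.11 = 14.5148. B = V − Δ·S = 64.4529.
(0,0): S=177.0000. Δ = (V_up−V_dn)/(S_up−S_dn) = (14.5148−36.5596)/(212.4000−109.7400) = -0.2147. V = [p*·14.5148 + (1−p*)·36.5596]/1.11 = 16.1582. B = V − Δ·S = 54.1664.
Verification: the root portfolio costs Δ(0,0)·S0 + B(0,0) = 16.1582, matching V0.

(0,0): Delta=-0.2147 Bond=54.1664
(1,0): Delta=0.0000 Bond=36.5596
(1,1): Delta=-0.2351 Bond=64.4529
(2,0): Delta=0.0000 Bond=40.5811
(2,1): Delta=0.0000 Bond=40.5811
(2,2): Delta=-0.2574 Bond=77.2296
(3,0): Delta=0.0000 Bond=45.0450
(3,1): Delta=0.0000 Bond=45.0450
(3,2): Delta=0.0000 Bond=45.0450
(3,3): Delta=-0.2819 Bond=93.1966
V0=16.1582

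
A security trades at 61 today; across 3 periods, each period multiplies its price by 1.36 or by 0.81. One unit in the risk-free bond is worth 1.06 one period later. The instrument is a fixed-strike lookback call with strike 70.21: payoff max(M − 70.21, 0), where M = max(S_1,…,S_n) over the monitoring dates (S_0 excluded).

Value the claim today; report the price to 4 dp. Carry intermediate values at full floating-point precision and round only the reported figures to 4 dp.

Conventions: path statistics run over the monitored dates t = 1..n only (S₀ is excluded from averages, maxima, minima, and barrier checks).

price = 16.0512

Under the martingale measure an up-move has probability p* = 0.4545; value the claim as the probability-weighted average of per-path payoffs, discounted 3 periods at R = 1.06.
Enumerate all 2^3 = 8 price paths (U = up ×1.36, D = down ×0.81); each path with k up-moves has probability p*^k·(1−p*)^(3−k).
DDD: M=49.4100, payoff=0.0000, prob=0.162284
UDD: M=82.9600, payoff=12.7500, prob=0.135237
DUD: M=67.1976, payoff=0.0000, prob=0.135237
UUD: M=112.8256, payoff=42.6156, prob=0.112697
DDU: M=54.4301, payoff=0.0000, prob=0.135237
UDU: M=91.3887, payoff=21.1787, prob=0.112697
DUU: M=91.3887, payoff=21.1787, prob=0.112697
UUU: M=153.4428, payoff=83.2328, prob=0.093914
Price = Σ prob·payoff / R^3 = 19.117252 / 1.191016 = 16.0512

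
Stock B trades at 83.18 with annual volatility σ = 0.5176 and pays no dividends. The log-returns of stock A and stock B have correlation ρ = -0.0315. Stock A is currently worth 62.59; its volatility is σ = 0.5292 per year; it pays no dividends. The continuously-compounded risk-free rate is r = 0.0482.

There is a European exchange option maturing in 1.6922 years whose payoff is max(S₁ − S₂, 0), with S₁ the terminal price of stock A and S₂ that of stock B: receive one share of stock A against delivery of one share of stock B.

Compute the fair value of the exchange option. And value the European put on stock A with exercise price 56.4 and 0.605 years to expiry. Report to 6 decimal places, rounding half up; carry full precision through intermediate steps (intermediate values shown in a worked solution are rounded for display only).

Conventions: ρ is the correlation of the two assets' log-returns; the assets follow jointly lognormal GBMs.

σ_eff = √(σ₁² + σ₂² − 2ρσ₁σ₂) = √(0.5292² + 0.5176² − 2·-0.0315·0.5292·0.5176) = 0.751810
d₁ = (ln(S₁/S₂) + (q₂ − q₁ + σ_eff²/2)T) / (σ_eff√T) = (ln(62.59/83.18) + (0.0 − 0.0 + 0.282609)·1.6922) / 0.977990 = 0.198193
d₂ = d₁ − σ_eff√T = 0.198193 − 0.977990 = -0.779797
N(d₁) = 0.578553,  N(d₂) = 0.217755
V = S₁·e^{−q₁T}·N(d₁) − S₂·e^{−q₂T}·N(d₂) = 36.211622 − 18.112880 = 18.098743
[vanilla: stock A put K=56.4]
σ√T = 0.5292·√0.605 = 0.411621
d₁ = (ln(S/K) + (r+σ²/2)T) / (σ√T) = (ln(62.59/56.4) + (0.0482+0.5292²/2)·0.605) / 0.411621 = (0.104136 + 0.113877) / 0.411621 = 0.529646
d₂ = d₁ − σ√T = 0.529646 − 0.411621 = 0.118025
e^{−rT} = 0.971260
N(−d₁) = 0.298179,  N(−d₂) = 0.453024
price = K·e^{−rT}·N(−d₂) − S·N(−d₁) = 24.816235 − 18.663012 = 6.153224

exchange price = 18.098743
price(stock A put K=56.4) = 6.153224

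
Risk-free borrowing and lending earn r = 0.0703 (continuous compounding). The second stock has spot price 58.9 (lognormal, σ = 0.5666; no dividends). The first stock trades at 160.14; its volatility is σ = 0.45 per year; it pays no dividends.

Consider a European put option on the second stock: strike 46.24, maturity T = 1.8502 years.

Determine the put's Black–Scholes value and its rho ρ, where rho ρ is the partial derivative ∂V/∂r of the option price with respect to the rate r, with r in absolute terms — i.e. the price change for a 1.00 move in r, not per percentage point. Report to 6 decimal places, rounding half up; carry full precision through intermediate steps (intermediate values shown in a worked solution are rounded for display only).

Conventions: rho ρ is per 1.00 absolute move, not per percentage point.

price = 7.376814
ρ = -34.644751

σ√T = 0.5666·√1.8502 = 0.770701
d₁ = (ln(S/K) + (r+σ²/2)T) / (σ√T) = (ln(58.9/46.24) + (0.0703+0.5666²/2)·1.8502) / 0.770701 = (0.241996 + 0.427059) / 0.770701 = 0.868112
d₂ = d₁ − σ√T = 0.868112 − 0.770701 = 0.097411
e^{−rT} = 0.878035
N(−d₁) = 0.192666,  N(−d₂) = 0.461200
Put price V = K·e^{−rT}·N(−d₂) − S·N(−d₁) = 18.724868 − 11.348054 = 7.376814
ρ = −K·T·e^{−rT}·N(−d₂) = -34.644751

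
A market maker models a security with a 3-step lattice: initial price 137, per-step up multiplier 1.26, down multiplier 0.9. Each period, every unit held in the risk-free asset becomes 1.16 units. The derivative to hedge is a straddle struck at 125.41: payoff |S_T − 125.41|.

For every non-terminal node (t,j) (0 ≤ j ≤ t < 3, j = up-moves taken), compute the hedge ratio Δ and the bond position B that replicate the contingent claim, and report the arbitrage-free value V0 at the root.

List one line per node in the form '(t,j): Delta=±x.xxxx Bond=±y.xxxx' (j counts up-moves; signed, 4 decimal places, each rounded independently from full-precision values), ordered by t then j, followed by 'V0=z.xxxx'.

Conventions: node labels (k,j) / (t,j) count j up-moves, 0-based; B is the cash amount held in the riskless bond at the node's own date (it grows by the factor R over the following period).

The replicating-portfolio and risk-neutral prices coincide; use p* = (1.16−0.9)/(1.26−0.9) = 0.7222 for the latter.
Terminal payoffs: V(3,0)=25.5370, V(3,1)=14.4122, V(3,2)=70.3411, V(3,3)=148.6415
(2,0): S=110.9700. Δ = (V_up−V_dn)/(S_up−S_dn) = (14.4122−25.5370)/(139.8222−99.8730) = -0.2785. V = [p*·14.4122 + (1−p*)·25.5370]/1.16 = 15.0883. B = V − Δ·S = 45.9905.
(2,1): S=155.3580. Δ = (V_up−V_dn)/(S_up−S_dn) = (70.3411−14.4122)/(195.7511−139.8222) = 1.0000. V = [p*·70.3411 + (1−p*)·14.4122]/1.16 = 47.2459. B = V − Δ·S = -108.1121.
(2,2): S=217.5012. Δ = (V_up−V_dn)/(S_up−S_dn) = (148.6415−70.3411)/(274.0515−195.7511) = 1.0000. V = [p*·148.6415 + (1−p*)·70.3411]/1.16 = 109.3891. B = V − Δ·S = -108.1121.
(1,0): S=123.3000. Δ = (V_up−V_dn)/(S_up−S_dn) = (47.2459−15.0883)/(155.3580−110.9700) = 0.7245. V = [p*·47.2459 + (1−p*)·15.0883]/1.16 = 33.0287. B = V − Δ·S = -56.2981.
(1,1): S=172.6200. Δ = (V_up−V_dn)/(S_up−S_dn) = (109.3891−47.2459)/(217.5012−155.3580) = 1.0000. V = [p*·109.3891 + (1−p*)·47.2459]/1.16 = 79.4199. B = V − Δ·S = -93.2001.
(0,0): S=137.0000. Δ = (V_up−V_dn)/(S_up−S_dn) = (79.4199−33.0287)/(172.6200−123.3000) = 0.9406. V = [p*·79.4199 + (1−p*)·33.0287]/1.16 = 57.3564. B = V − Δ·S = -71.5082.
As a check, the time-0 holding Δ(0,0)·S0 + B(0,0) comes to 57.3564 — exactly V0.

(0,0): Delta=0.9406 Bond=-71.5082
(1,0): Delta=0.7245 Bond=-56.2981
(1,1): Delta=1.0000 Bond=-93.2001
(2,0): Delta=-0.2785 Bond=45.9905
(2,1): Delta=1.0000 Bond=-108.1121
(2,2): Delta=1.0000 Bond=-108.1121
V0=57.3564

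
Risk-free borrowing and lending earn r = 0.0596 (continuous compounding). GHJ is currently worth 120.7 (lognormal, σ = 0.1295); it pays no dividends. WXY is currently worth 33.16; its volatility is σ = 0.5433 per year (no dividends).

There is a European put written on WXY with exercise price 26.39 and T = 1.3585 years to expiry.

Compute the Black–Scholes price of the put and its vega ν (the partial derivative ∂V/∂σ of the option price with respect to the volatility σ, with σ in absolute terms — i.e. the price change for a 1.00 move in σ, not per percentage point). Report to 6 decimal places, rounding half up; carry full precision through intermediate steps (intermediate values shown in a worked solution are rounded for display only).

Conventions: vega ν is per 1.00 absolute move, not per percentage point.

σ√T = 0.5433·√1.3585 = 0.633242
d₁ = (ln(S/K) + (r+σ²/2)T) / (σ√T) = (ln(33.16/26.39) + (0.0596+0.5433²/2)·1.3585) / 0.633242 = (0.228359 + 0.281464) / 0.633242 = 0.805101
d₂ = d₁ − σ√T = 0.805101 − 0.633242 = 0.171859
e^{−rT} = 0.922224
N(−d₁) = 0.210381,  N(−d₂) = 0.431774
Put price V = K·e^{−rT}·N(−d₂) − S·N(−d₁) = 10.508307 − 6.976227 = 3.532080
φ(d₁) = (1/√(2π))·e^{−d₁²/2} = 0.288508
ν = S·φ(d₁)·√T = 11.150706

price = 3.532080
ν = 11.150706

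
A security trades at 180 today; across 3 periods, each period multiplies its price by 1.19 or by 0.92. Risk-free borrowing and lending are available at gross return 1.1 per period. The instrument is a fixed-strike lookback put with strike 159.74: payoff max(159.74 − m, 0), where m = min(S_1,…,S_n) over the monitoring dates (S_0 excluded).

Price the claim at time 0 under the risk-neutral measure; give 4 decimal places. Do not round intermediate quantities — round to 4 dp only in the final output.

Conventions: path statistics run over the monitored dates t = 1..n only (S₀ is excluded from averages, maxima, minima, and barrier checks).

price = 0.9559

Under the martingale measure an up-move has probability p* = 0.6667; value the claim as the probability-weighted average of per-path payoffs, discounted 3 periods at R = 1.1.
Enumerate all 2^3 = 8 price paths (U = up ×1.19, D = down ×0.92); each path with k up-moves has probability p*^k·(1−p*)^(3−k).
DDD: m=140.1638, payoff=19.5762, prob=0.037037
UDD: m=181.2989, payoff=0.0000, prob=0.074074
DUD: m=165.6000, payoff=0.0000, prob=0.074074
UUD: m=214.2000, payoff=0.0000, prob=0.148148
DDU: m=152.3520, payoff=7.3880, prob=0.074074
UDU: m=197.0640, payoff=0.0000, prob=0.148148
DUU: m=165.6000, payoff=0.0000, prob=0.148148
UUU: m=214.2000, payoff=0.0000, prob=0.296296
Price = Σ prob·payoff / R^3 = 1.272302 / 1.331000 = 0.9559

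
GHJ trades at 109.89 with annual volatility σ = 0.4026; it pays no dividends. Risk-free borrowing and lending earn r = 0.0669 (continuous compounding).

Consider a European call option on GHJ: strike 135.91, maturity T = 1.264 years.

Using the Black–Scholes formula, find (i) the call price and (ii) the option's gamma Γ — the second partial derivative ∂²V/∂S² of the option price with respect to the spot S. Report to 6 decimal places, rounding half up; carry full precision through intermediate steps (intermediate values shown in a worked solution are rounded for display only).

σ√T = 0.4026·√1.264 = 0.452634
d₁ = (ln(S/K) + (r+σ²/2)T) / (σ√T) = (ln(109.89/135.91) + (0.0669+0.4026²/2)·1.264) / 0.452634 = (-0.212513 + 0.187000) / 0.452634 = -0.056365
d₂ = d₁ − σ√T = -0.056365 − 0.452634 = -0.508999
e^{−rT} = 0.918915
N(d₁) = 0.477526,  N(d₂) = 0.305377
Call price V = S·N(d₁) − K·e^{−rT}·N(d₂) = 52.475291 − 38.138394 = 14.336897
φ(d₁) = (1/√(2π))·e^{−d₁²/2} = 0.398309
Γ = φ(d₁) / (S·σ·√T) = 0.008008

price = 14.336897
Γ = 0.008008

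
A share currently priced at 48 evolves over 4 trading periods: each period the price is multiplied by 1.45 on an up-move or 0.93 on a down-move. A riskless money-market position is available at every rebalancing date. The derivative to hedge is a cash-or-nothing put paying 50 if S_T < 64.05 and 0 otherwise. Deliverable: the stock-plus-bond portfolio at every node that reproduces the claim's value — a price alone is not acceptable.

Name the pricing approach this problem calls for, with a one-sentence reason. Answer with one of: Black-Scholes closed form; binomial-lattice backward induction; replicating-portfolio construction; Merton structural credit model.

Key observation: since the answer must list Δ and B at each node of the 1.45/0.93 lattice on 48, the replicating-portfolio method — solving the two-state system at every node — is the one that applies.

framework: replicating-portfolio construction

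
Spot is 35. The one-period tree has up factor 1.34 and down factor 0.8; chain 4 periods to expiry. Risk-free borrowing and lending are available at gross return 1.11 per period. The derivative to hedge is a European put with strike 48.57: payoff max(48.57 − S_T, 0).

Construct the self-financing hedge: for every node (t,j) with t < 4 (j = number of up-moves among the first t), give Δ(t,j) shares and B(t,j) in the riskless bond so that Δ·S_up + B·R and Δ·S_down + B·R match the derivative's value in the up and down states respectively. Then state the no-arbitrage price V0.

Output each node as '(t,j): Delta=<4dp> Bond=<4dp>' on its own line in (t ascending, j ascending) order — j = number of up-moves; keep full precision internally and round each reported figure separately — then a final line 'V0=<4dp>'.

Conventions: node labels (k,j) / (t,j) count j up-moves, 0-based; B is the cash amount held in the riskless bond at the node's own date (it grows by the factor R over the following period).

Under the risk-neutral measure, an up-move has probability p* = (R−d)/(u−d) = 0.5741 and values discount at R = 1.11.
Payoffs at expiry: V(4,0)=34.2340, V(4,1)=24.5572, V(4,2)=8.3486, V(4,3)=0.0000, V(4,4)=0.0000
  t=3,j=0: stock 17.9200 → up 24.0128 (V=24.5572), down 14.3360 (V=34.2340). Price 25.8368; hedge Δ=-1.0000, bond B=43.7568.
  t=3,j=1: stock 30.0160 → up 40.2214 (V=8.3486), down 24.0128 (V=24.5572). Price 13.7408; hedge Δ=-1.0000, bond B=43.7568.
  t=3,j=2: stock 50.2768 → up 67.3709 (V=0.0000), down 40.2214 (V=8.3486). Price 3.2035; hedge Δ=-0.3075, bond B=18.6638.
  t=3,j=3: stock 84.2136 → up 112.8463 (V=0.0000), down 67.3709 (V=0.0000). Price 0.0000; hedge Δ=0.0000, bond B=0.0000.
  t=2,j=0: stock 22.4000 → up 30.0160 (V=13.7408), down 17.9200 (V=25.8368). Price 17.0205; hedge Δ=-1.0000, bond B=39.4205.
  t=2,j=1: stock 37.5200 → up 50.2768 (V=3.2035), down 30.0160 (V=13.7408). Price 6.9294; hedge Δ=-0.5201, bond B=26.4428.
  t=2,j=2: stock 62.8460 → up 84.2136 (V=0.0000), down 50.2768 (V=3.2035). Price 1.2292; hedge Δ=-0.0944, bond B=7.1616.
  t=1,j=0: stock 28.0000 → up 37.5200 (V=6.9294), down 22.4000 (V=17.0205). Price 10.1148; hedge Δ=-0.6674, bond B=28.8021.
  t=1,j=1: stock 46.9000 → up 62.8460 (V=1.2292), down 37.5200 (V=6.9294). Price 3.2946; hedge Δ=-0.2251, bond B=13.8504.
  t=0,j=0: stock 35.0000 → up 46.9000 (V=3.2946), down 28.0000 (V=10.1148). Price 5.5852; hedge Δ=-0.3609, bond B=18.2151.
Verification: the root portfolio costs Δ(0,0)·S0 + B(0,0) = 5.5852, matching V0.

(0,0): Delta=-0.3609 Bond=18.2151
(1,0): Delta=-0.6674 Bond=28.8021
(1,1): Delta=-0.2251 Bond=13.8504
(2,0): Delta=-1.0000 Bond=39.4205
(2,1): Delta=-0.5201 Bond=26.4428
(2,2): Delta=-0.0944 Bond=7.1616
(3,0): Delta=-1.0000 Bond=43.7568
(3,1): Delta=-1.0000 Bond=43.7568
(3,2): Delta=-0.3075 Bond=18.6638
(3,3): Delta=0.0000 Bond=0.0000
V0=5.5852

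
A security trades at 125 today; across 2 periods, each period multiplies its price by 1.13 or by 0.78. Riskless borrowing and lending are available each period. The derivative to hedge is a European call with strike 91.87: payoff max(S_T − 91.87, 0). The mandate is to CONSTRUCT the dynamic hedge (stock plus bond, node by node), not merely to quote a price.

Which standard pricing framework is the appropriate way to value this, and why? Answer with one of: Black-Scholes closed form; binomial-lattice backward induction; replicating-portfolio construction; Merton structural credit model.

framework: replicating-portfolio construction

Key observation: the task asks for the hedge itself — share and bond holdings at every node of the 2-period tree on spot 125 with factors 1.13/0.78 — which is exactly what the replicating-portfolio construction produces.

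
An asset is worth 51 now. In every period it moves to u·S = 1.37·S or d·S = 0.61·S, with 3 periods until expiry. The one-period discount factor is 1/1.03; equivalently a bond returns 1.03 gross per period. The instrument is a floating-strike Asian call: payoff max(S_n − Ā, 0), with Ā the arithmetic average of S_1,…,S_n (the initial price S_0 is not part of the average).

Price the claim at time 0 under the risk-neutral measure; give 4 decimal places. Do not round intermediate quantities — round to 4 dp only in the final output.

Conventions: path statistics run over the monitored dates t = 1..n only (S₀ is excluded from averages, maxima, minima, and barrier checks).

Risk-neutral up-probability p* = (R−d)/(u−d) = (1.03−0.61)/(1.37−0.61) = 0.5526; the claim prices as the p*-weighted sum of path payoffs discounted by R^3.
Enumerate all 2^3 = 8 price paths (U = up ×1.37, D = down ×0.61); each path with k up-moves has probability p*^k·(1−p*)^(3−k).
DDD: Ā=20.5544, payoff=0.0000, prob=0.089536
UDD: Ā=46.1631, payoff=0.0000, prob=0.110603
DUD: Ā=33.2431, payoff=0.0000, prob=0.110603
UUD: Ā=74.6608, payoff=0.0000, prob=0.136627
DDU: Ā=25.3619, payoff=0.6367, prob=0.110603
UDU: Ā=56.9604, payoff=1.4300, prob=0.136627
DUU: Ā=44.0404, payoff=14.3500, prob=0.136627
UUU: Ā=98.9103, payoff=32.2287, prob=0.168775
Price = Σ prob·payoff / R^3 = 7.665786 / 1.092727 = 7.0153

price = 7.0153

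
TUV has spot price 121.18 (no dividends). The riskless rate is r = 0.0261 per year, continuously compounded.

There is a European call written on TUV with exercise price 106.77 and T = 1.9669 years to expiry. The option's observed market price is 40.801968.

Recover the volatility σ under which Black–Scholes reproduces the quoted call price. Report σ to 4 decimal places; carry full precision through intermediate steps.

sigma = 0.4908

At σ = 0.4908 the Black–Scholes value reproduces the quote:
σ√T = 0.4908·√1.9669 = 0.688328
d₁ = (ln(S/K) + (r+σ²/2)T) / (σ√T) = (ln(121.18/106.77) + (0.0261+0.4908²/2)·1.9669) / 0.688328 = (0.126600 + 0.288234) / 0.688328 = 0.602669
d₂ = d₁ − σ√T = 0.602669 − 0.688328 = -0.085659
e^{−rT} = 0.949959
N(d₁) = 0.726636,  N(d₂) = 0.465869
V = S·N(d₁) − K·e^{−rT}·N(d₂) = 88.053693 − 47.251724 = 40.801968 (equal to the quote); since ∂V/∂σ > 0 for all σ, the implied volatility is unique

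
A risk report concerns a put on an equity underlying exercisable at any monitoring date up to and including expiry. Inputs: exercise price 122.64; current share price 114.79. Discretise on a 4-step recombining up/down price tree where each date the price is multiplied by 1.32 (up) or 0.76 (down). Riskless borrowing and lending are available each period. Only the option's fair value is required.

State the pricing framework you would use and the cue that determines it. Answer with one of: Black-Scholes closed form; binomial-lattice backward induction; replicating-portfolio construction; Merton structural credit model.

framework: binomial-lattice backward induction

Key observation: with exercise allowed before expiry on a discrete up/down model (4 steps from spot 114.79), the strike-122.64 put's value must be rolled back through the tree testing early exercise at each node.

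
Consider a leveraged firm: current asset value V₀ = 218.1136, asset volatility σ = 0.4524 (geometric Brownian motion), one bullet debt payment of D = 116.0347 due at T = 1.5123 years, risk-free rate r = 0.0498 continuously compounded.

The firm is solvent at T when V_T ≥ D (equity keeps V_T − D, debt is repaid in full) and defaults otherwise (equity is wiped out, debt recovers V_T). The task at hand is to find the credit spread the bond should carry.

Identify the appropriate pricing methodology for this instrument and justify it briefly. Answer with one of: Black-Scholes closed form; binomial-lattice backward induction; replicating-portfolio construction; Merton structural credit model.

framework: Merton structural credit model

Key observation: assets follow a GBM and default happens iff V_T < 116.0347; valuing claims on that split (equity as a call, risky debt as the residual) is the structural model's definition.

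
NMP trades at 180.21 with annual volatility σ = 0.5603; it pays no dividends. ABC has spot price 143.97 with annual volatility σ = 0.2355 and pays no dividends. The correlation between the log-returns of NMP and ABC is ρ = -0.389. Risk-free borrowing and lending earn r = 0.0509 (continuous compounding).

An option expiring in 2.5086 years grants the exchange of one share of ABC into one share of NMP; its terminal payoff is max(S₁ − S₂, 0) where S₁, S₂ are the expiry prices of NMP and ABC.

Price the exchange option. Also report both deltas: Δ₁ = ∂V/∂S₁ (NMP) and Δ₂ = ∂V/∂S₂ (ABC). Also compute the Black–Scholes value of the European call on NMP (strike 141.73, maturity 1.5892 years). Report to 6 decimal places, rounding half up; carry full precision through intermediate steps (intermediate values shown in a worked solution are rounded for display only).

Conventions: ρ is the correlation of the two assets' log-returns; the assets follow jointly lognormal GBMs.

σ_eff = √(σ₁² + σ₂² − 2ρσ₁σ₂) = √(0.5603² + 0.2355² − 2·-0.389·0.5603·0.2355) = 0.687062
d₁ = (ln(S₁/S₂) + (q₂ − q₁ + σ_eff²/2)T) / (σ_eff√T) = (ln(180.21/143.97) + (0.0 − 0.0 + 0.236027)·2.5086) / 1.088207 = 0.750423
d₂ = d₁ − σ_eff√T = 0.750423 − 1.088207 = -0.337784
N(d₁) = 0.773500,  N(d₂) = 0.367763
V = S₁·e^{−q₁T}·N(d₁) − S₂·e^{−q₂T}·N(d₂) = 139.392415 − 52.946814 = 86.445601
Δ₁ = e^{−q₁T}·N(d₁) = 0.773500;  Δ₂ = −e^{−q₂T}·N(d₂) = -0.367763
[vanilla: NMP call K=141.73]
σ√T = 0.5603·√1.5892 = 0.706334
d₁ = (ln(S/K) + (r+σ²/2)T) / (σ√T) = (ln(180.21/141.73) + (0.0509+0.5603²/2)·1.5892) / 0.706334 = (0.240199 + 0.330344) / 0.706334 = 0.807753
d₂ = d₁ − σ√T = 0.807753 − 0.706334 = 0.101419
e^{−rT} = 0.922295
N(d₁) = 0.790384,  N(d₂) = 0.540391
price = S·N(d₁) − K·e^{−rT}·N(d₂) = 142.435013 − 70.638221 = 71.796791

exchange price = 86.445601
Δ1 = 0.773500
Δ2 = -0.367763
price(NMP call K=141.73) = 71.796791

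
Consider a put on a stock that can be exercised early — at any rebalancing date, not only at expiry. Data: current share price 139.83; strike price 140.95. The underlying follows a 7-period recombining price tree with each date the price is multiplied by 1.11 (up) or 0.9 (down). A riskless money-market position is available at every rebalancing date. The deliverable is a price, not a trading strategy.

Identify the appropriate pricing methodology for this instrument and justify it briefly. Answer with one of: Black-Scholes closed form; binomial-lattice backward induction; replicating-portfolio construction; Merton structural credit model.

Key observation: an American put (K = 140.95, S₀ = 139.83) on a 7-date tree has no closed form — the optimal stopping decision is embedded and must be resolved recursively from expiry.

framework: binomial-lattice backward induction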